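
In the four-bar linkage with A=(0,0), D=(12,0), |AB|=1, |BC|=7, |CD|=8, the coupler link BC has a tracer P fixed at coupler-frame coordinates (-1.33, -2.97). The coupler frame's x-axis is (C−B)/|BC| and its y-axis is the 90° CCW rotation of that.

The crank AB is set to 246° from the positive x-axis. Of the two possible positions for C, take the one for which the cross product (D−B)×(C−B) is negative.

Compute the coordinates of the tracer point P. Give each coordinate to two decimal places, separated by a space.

A=(0,0), D=(12.00,0)
B = A + 1.00·(cos246°, sin246°) = (-0.4067, -0.9135)
|BD| = 12.4403
circle(B,7.00) ∩ circle(D,8.00): a=5.6173, h=4.1769
  candidates: C₊=(4.8887,3.6645) cross=51.961; C₋=(5.5021,-4.6666) cross=-51.961
  mode - wants cross < 0 → take C=(5.5021,-4.6666) (cross=-51.961)
ex = (C−B)/|BC| = (0.8441,-0.5362); ey = (0.5362,0.8441)
P = B + -1.33·ex + -2.97·ey = (-3.1218,-2.7075)

-3.12 -2.71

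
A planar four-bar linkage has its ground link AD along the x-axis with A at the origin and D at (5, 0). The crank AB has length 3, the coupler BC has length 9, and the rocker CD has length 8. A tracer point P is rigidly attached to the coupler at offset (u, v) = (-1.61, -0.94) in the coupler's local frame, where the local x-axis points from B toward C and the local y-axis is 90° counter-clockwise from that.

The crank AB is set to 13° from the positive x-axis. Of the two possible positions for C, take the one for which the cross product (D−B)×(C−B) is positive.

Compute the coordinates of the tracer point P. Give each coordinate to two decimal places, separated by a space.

2.24 -1.06

A=(0,0), D=(5.00,0)
B = A + 3.00·(cos13°, sin13°) = (2.9231, 0.6749)
|BD| = 2.1838
circle(B,9.00) ∩ circle(D,8.00): a=4.9842, h=7.4938
  candidates: C₊=(9.9792,6.2616) cross=16.365; C₋=(5.3475,-7.9924) cross=-16.365
  mode + wants cross > 0 → take C=(9.9792,6.2616) (cross=16.365)
ex = (C−B)/|BC| = (0.7840,0.6208); ey = (-0.6208,0.7840)
P = B + -1.61·ex + -0.94·ey = (2.2444,-1.0615)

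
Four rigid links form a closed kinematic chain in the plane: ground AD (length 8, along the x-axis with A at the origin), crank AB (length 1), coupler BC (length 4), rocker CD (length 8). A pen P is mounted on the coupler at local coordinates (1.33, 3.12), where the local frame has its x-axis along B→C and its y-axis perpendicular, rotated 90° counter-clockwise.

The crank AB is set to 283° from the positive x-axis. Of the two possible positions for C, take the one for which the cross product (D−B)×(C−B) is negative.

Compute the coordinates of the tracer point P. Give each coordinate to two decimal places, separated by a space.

A=(0,0), D=(8.00,0)
B = A + 1.00·(cos283°, sin283°) = (0.2250, -0.9744)
|BD| = 7.8359
circle(B,4.00) ∩ circle(D,8.00): a=0.8551, h=3.9075
  candidates: C₊=(0.5875,3.0092) cross=30.619; C₋=(1.5593,-4.7452) cross=-30.619
  mode - wants cross < 0 → take C=(1.5593,-4.7452) (cross=-30.619)
ex = (C−B)/|BC| = (0.3336,-0.9427); ey = (0.9427,0.3336)
P = B + 1.33·ex + 3.12·ey = (3.6099,-1.1874)

3.61 -1.19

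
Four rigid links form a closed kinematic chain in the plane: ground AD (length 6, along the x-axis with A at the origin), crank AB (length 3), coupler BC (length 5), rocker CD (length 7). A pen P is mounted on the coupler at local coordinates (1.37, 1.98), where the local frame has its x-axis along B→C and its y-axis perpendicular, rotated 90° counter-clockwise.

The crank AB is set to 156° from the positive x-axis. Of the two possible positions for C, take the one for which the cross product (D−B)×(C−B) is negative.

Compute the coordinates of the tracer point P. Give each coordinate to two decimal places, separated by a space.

A=(0,0), D=(6.00,0)
B = A + 3.00·(cos156°, sin156°) = (-2.7406, 1.2202)
|BD| = 8.8254
circle(B,5.00) ∩ circle(D,7.00): a=3.0530, h=3.9597
  candidates: C₊=(0.8305,4.7198) cross=34.946; C₋=(-0.2644,-3.1236) cross=-34.946
  mode - wants cross < 0 → take C=(-0.2644,-3.1236) (cross=-34.946)
ex = (C−B)/|BC| = (0.4952,-0.8688); ey = (0.8688,0.4952)
P = B + 1.37·ex + 1.98·ey = (-0.3420,1.0106)

-0.34 1.01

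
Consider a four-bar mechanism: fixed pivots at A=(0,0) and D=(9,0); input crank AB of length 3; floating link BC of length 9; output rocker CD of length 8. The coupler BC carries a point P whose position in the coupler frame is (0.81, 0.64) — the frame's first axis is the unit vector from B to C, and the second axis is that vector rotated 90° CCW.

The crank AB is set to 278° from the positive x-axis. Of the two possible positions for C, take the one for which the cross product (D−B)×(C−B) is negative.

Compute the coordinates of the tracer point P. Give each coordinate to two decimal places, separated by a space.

1.45 -2.88

A=(0,0), D=(9.00,0)
B = A + 3.00·(cos278°, sin278°) = (0.4175, -2.9708)
|BD| = 9.0821
circle(B,9.00) ∩ circle(D,8.00): a=5.4770, h=7.1416
  candidates: C₊=(3.2571,5.5695) cross=64.861; C₋=(7.9292,-7.9280) cross=-64.861
  mode - wants cross < 0 → take C=(7.9292,-7.9280) (cross=-64.861)
ex = (C−B)/|BC| = (0.8346,-0.5508); ey = (0.5508,0.8346)
P = B + 0.81·ex + 0.64·ey = (1.4461,-2.8828)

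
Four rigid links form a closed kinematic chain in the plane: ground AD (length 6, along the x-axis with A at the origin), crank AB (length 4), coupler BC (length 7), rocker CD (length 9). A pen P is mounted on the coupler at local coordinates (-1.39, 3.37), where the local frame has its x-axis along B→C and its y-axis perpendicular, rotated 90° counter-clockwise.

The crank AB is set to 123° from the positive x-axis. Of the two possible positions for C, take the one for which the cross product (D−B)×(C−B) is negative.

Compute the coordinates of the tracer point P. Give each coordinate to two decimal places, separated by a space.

1.20 4.72

A=(0,0), D=(6.00,0)
B = A + 4.00·(cos123°, sin123°) = (-2.1786, 3.3547)
|BD| = 8.8398
circle(B,7.00) ∩ circle(D,9.00): a=2.6099, h=6.4953
  candidates: C₊=(2.7011,8.3736) cross=57.417; C₋=(-2.2288,-3.6451) cross=-57.417
  mode - wants cross < 0 → take C=(-2.2288,-3.6451) (cross=-57.417)
ex = (C−B)/|BC| = (-0.0072,-1.0000); ey = (1.0000,-0.0072)
P = B + -1.39·ex + 3.37·ey = (1.2013,4.7205)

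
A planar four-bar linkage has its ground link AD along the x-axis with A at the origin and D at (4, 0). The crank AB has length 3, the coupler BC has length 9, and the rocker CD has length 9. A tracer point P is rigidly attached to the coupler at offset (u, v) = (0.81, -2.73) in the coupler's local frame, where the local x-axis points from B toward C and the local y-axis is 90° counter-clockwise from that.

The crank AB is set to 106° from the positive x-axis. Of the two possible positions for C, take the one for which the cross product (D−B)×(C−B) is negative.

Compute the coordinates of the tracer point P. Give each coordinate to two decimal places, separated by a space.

-3.67 2.69

A=(0,0), D=(4.00,0)
B = A + 3.00·(cos106°, sin106°) = (-0.8269, 2.8838)
|BD| = 5.6227
circle(B,9.00) ∩ circle(D,9.00): a=2.8114, h=8.5496
  candidates: C₊=(5.9715,8.7814) cross=48.072; C₋=(-2.7984,-5.8976) cross=-48.072
  mode - wants cross < 0 → take C=(-2.7984,-5.8976) (cross=-48.072)
ex = (C−B)/|BC| = (-0.2191,-0.9757); ey = (0.9757,-0.2191)
P = B + 0.81·ex + -2.73·ey = (-3.6680,2.6915)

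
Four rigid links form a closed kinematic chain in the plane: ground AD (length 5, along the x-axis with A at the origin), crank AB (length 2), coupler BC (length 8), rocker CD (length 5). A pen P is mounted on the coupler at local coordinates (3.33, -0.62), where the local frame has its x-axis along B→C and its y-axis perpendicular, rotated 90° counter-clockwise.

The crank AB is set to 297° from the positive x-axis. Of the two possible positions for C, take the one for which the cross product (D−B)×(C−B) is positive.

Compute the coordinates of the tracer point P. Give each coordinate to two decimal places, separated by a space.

3.20 0.71

A=(0,0), D=(5.00,0)
B = A + 2.00·(cos297°, sin297°) = (0.9080, -1.7820)
|BD| = 4.4632
circle(B,8.00) ∩ circle(D,5.00): a=6.6007, h=4.5201
  candidates: C₊=(5.1550,4.9976) cross=20.174; C₋=(8.7644,-3.2908) cross=-20.174
  mode + wants cross > 0 → take C=(5.1550,4.9976) (cross=20.174)
ex = (C−B)/|BC| = (0.5309,0.8475); ey = (-0.8475,0.5309)
P = B + 3.33·ex + -0.62·ey = (3.2012,0.7109)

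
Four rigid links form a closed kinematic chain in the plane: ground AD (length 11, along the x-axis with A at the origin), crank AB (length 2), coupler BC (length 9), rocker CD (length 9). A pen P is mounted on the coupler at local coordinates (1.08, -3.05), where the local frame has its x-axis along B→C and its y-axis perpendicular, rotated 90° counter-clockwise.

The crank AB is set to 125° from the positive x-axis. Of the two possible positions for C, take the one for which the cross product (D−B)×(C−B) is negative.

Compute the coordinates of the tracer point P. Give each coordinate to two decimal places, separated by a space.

A=(0,0), D=(11.00,0)
B = A + 2.00·(cos125°, sin125°) = (-1.1472, 1.6383)
|BD| = 12.2571
circle(B,9.00) ∩ circle(D,9.00): a=6.1286, h=6.5910
  candidates: C₊=(5.8074,7.3510) cross=80.786; C₋=(4.0455,-5.7127) cross=-80.786
  mode - wants cross < 0 → take C=(4.0455,-5.7127) (cross=-80.786)
ex = (C−B)/|BC| = (0.5770,-0.8168); ey = (0.8168,0.5770)
P = B + 1.08·ex + -3.05·ey = (-3.0152,-1.0035)

-3.02 -1.00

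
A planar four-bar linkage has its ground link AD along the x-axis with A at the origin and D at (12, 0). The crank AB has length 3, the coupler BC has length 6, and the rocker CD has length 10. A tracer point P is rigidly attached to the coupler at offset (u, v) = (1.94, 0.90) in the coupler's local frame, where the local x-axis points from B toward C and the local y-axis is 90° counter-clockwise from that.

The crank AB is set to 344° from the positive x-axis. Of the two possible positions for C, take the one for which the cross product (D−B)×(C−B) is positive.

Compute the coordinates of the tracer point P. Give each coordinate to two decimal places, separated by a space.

A=(0,0), D=(12.00,0)
B = A + 3.00·(cos344°, sin344°) = (2.8838, -0.8269)
|BD| = 9.1536
circle(B,6.00) ∩ circle(D,10.00): a=1.0809, h=5.9018
  candidates: C₊=(3.4272,5.1484) cross=54.023; C₋=(4.4935,-6.6070) cross=-54.023
  mode + wants cross > 0 → take C=(3.4272,5.1484) (cross=54.023)
ex = (C−B)/|BC| = (0.0906,0.9959); ey = (-0.9959,0.0906)
P = B + 1.94·ex + 0.90·ey = (2.1632,1.1866)

2.16 1.19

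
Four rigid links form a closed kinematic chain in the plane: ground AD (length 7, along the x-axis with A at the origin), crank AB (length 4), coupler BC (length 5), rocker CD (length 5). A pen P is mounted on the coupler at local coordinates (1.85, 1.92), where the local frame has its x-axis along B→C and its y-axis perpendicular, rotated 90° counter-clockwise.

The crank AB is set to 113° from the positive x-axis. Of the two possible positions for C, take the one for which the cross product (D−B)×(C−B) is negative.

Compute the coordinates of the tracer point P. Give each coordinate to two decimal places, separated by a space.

A=(0,0), D=(7.00,0)
B = A + 4.00·(cos113°, sin113°) = (-1.5629, 3.6820)
|BD| = 9.3210
circle(B,5.00) ∩ circle(D,5.00): a=4.6605, h=1.8110
  candidates: C₊=(3.4339,3.5047) cross=16.880; C₋=(2.0031,0.1773) cross=-16.880
  mode - wants cross < 0 → take C=(2.0031,0.1773) (cross=-16.880)
ex = (C−B)/|BC| = (0.7132,-0.7009); ey = (0.7009,0.7132)
P = B + 1.85·ex + 1.92·ey = (1.1023,3.7546)

1.10 3.75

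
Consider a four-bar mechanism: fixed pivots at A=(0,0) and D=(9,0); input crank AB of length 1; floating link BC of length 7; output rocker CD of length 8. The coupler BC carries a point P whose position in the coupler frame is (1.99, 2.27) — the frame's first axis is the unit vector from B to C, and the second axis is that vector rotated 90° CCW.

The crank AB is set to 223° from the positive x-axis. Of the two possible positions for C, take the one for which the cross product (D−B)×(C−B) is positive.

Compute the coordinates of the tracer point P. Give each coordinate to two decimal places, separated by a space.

-1.61 2.21

A=(0,0), D=(9.00,0)
B = A + 1.00·(cos223°, sin223°) = (-0.7314, -0.6820)
|BD| = 9.7552
circle(B,7.00) ∩ circle(D,8.00): a=4.1088, h=5.6673
  candidates: C₊=(2.9712,5.2586) cross=55.285; C₋=(3.7636,-6.0481) cross=-55.285
  mode + wants cross > 0 → take C=(2.9712,5.2586) (cross=55.285)
ex = (C−B)/|BC| = (0.5289,0.8487); ey = (-0.8487,0.5289)
P = B + 1.99·ex + 2.27·ey = (-1.6052,2.2075)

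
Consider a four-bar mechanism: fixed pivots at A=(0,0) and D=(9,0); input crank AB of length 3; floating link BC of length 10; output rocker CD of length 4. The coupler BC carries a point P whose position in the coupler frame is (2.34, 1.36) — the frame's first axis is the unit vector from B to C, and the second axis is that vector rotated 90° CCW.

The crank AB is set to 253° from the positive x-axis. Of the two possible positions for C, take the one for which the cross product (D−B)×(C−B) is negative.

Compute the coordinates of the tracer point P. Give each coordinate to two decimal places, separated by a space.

1.60 -1.78

A=(0,0), D=(9.00,0)
B = A + 3.00·(cos253°, sin253°) = (-0.8771, -2.8689)
|BD| = 10.2853
circle(B,10.00) ∩ circle(D,4.00): a=9.2262, h=3.8572
  candidates: C₊=(6.9070,3.4087) cross=39.673; C₋=(9.0588,-3.9996) cross=-39.673
  mode - wants cross < 0 → take C=(9.0588,-3.9996) (cross=-39.673)
ex = (C−B)/|BC| = (0.9936,-0.1131); ey = (0.1131,0.9936)
P = B + 2.34·ex + 1.36·ey = (1.6016,-1.7822)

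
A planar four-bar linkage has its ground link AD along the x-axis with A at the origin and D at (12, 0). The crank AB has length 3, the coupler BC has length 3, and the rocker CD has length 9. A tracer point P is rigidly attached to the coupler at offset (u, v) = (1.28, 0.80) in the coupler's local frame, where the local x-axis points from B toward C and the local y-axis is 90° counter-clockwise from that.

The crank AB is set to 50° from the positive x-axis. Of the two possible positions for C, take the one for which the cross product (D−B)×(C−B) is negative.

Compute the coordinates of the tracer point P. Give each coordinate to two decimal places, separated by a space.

A=(0,0), D=(12.00,0)
B = A + 3.00·(cos50°, sin50°) = (1.9284, 2.2981)
|BD| = 10.3305
circle(B,3.00) ∩ circle(D,9.00): a=1.6804, h=2.4852
  candidates: C₊=(4.1195,4.3472) cross=25.673; C₋=(3.0138,-0.4986) cross=-25.673
  mode - wants cross < 0 → take C=(3.0138,-0.4986) (cross=-25.673)
ex = (C−B)/|BC| = (0.3618,-0.9322); ey = (0.9322,0.3618)
P = B + 1.28·ex + 0.80·ey = (3.1373,1.3943)

3.14 1.39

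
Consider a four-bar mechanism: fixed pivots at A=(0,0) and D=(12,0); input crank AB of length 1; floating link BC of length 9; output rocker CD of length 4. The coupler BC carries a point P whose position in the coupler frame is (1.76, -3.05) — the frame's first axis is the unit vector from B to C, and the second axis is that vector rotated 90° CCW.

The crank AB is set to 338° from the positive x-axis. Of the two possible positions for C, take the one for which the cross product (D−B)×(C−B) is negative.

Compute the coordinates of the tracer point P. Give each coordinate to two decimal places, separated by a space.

A=(0,0), D=(12.00,0)
B = A + 1.00·(cos338°, sin338°) = (0.9272, -0.3746)
|BD| = 11.0792
circle(B,9.00) ∩ circle(D,4.00): a=8.4730, h=3.0345
  candidates: C₊=(9.2928,2.9446) cross=33.619; C₋=(9.4980,-3.1209) cross=-33.619
  mode - wants cross < 0 → take C=(9.4980,-3.1209) (cross=-33.619)
ex = (C−B)/|BC| = (0.9523,-0.3051); ey = (0.3051,0.9523)
P = B + 1.76·ex + -3.05·ey = (1.6726,-3.8162)

1.67 -3.82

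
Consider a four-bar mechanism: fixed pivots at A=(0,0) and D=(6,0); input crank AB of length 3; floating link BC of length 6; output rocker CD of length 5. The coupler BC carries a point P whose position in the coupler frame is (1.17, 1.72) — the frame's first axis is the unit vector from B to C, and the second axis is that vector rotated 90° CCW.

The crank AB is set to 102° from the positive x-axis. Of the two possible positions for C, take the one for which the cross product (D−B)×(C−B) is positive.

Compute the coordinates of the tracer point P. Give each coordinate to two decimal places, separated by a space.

A=(0,0), D=(6.00,0)
B = A + 3.00·(cos102°, sin102°) = (-0.6237, 2.9344)
|BD| = 7.2446
circle(B,6.00) ∩ circle(D,5.00): a=4.3815, h=4.0991
  candidates: C₊=(5.0426,4.9075) cross=29.696; C₋=(1.7219,-2.5880) cross=-29.696
  mode + wants cross > 0 → take C=(5.0426,4.9075) (cross=29.696)
ex = (C−B)/|BC| = (0.9444,0.3288); ey = (-0.3288,0.9444)
P = B + 1.17·ex + 1.72·ey = (-0.0844,4.9435)

-0.08 4.94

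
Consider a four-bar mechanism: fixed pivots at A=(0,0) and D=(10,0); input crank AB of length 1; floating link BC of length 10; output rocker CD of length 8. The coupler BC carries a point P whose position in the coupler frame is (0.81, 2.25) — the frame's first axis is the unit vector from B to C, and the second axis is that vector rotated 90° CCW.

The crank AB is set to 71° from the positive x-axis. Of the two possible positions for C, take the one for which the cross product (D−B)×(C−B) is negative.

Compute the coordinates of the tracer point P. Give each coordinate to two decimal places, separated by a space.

A=(0,0), D=(10.00,0)
B = A + 1.00·(cos71°, sin71°) = (0.3256, 0.9455)
|BD| = 9.7205
circle(B,10.00) ∩ circle(D,8.00): a=6.7120, h=7.4127
  candidates: C₊=(7.7268,7.6702) cross=72.056; C₋=(6.2847,-7.0850) cross=-72.056
  mode - wants cross < 0 → take C=(6.2847,-7.0850) (cross=-72.056)
ex = (C−B)/|BC| = (0.5959,-0.8030); ey = (0.8030,0.5959)
P = B + 0.81·ex + 2.25·ey = (2.6151,1.6359)

2.62 1.64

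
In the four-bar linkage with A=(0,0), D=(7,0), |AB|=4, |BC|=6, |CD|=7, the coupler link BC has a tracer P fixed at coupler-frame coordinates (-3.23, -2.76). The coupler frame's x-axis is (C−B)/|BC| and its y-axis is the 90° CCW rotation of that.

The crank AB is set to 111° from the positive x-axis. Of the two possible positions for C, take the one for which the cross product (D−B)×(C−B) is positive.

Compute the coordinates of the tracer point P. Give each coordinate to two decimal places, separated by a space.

-3.16 -0.15

A=(0,0), D=(7.00,0)
B = A + 4.00·(cos111°, sin111°) = (-1.4335, 3.7343)
|BD| = 9.2233
circle(B,6.00) ∩ circle(D,7.00): a=3.9069, h=4.5537
  candidates: C₊=(3.9826,6.3163) cross=42.000; C₋=(0.2952,-2.0113) cross=-42.000
  mode + wants cross > 0 → take C=(3.9826,6.3163) (cross=42.000)
ex = (C−B)/|BC| = (0.9027,0.4303); ey = (-0.4303,0.9027)
P = B + -3.23·ex + -2.76·ey = (-3.1614,-0.1470)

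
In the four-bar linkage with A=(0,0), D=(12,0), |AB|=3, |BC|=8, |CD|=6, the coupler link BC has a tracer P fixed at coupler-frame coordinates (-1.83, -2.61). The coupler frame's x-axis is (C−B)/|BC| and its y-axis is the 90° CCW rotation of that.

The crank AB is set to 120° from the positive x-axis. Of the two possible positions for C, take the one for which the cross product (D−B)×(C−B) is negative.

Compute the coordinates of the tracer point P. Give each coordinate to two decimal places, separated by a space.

A=(0,0), D=(12.00,0)
B = A + 3.00·(cos120°, sin120°) = (-1.5000, 2.5981)
|BD| = 13.7477
circle(B,8.00) ∩ circle(D,6.00): a=7.8922, h=1.3088
  candidates: C₊=(6.4973,2.3918) cross=17.993; C₋=(6.0027,-0.1786) cross=-17.993
  mode - wants cross < 0 → take C=(6.0027,-0.1786) (cross=-17.993)
ex = (C−B)/|BC| = (0.9378,-0.3471); ey = (0.3471,0.9378)
P = B + -1.83·ex + -2.61·ey = (-4.1221,0.7855)

-4.12 0.79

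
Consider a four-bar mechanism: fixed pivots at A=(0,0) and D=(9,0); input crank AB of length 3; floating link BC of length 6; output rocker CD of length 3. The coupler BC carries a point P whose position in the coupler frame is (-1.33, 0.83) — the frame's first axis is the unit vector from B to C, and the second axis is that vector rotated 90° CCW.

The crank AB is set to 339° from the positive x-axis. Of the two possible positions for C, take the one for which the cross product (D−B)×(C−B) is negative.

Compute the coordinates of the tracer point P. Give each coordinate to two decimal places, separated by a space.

A=(0,0), D=(9.00,0)
B = A + 3.00·(cos339°, sin339°) = (2.8007, -1.0751)
|BD| = 6.2918
circle(B,6.00) ∩ circle(D,3.00): a=5.2915, h=2.8283
  candidates: C₊=(7.5312,2.6158) cross=17.795; C₋=(8.4978,-2.9577) cross=-17.795
  mode - wants cross < 0 → take C=(8.4978,-2.9577) (cross=-17.795)
ex = (C−B)/|BC| = (0.9495,-0.3138); ey = (0.3138,0.9495)
P = B + -1.33·ex + 0.83·ey = (1.7983,0.1303)

1.80 0.13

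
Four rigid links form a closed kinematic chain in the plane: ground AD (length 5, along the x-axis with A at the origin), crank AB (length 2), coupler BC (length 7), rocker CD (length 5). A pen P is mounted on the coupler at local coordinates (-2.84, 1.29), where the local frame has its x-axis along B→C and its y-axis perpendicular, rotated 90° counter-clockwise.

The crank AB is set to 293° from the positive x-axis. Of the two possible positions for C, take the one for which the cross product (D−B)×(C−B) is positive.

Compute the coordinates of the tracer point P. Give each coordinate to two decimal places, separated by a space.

A=(0,0), D=(5.00,0)
B = A + 2.00·(cos293°, sin293°) = (0.7815, -1.8410)
|BD| = 4.6028
circle(B,7.00) ∩ circle(D,5.00): a=4.9085, h=4.9906
  candidates: C₊=(3.2841,4.6963) cross=22.971; C₋=(7.2764,-4.4517) cross=-22.971
  mode + wants cross > 0 → take C=(3.2841,4.6963) (cross=22.971)
ex = (C−B)/|BC| = (0.3575,0.9339); ey = (-0.9339,0.3575)
P = B + -2.84·ex + 1.29·ey = (-1.4386,-4.0321)

-1.44 -4.03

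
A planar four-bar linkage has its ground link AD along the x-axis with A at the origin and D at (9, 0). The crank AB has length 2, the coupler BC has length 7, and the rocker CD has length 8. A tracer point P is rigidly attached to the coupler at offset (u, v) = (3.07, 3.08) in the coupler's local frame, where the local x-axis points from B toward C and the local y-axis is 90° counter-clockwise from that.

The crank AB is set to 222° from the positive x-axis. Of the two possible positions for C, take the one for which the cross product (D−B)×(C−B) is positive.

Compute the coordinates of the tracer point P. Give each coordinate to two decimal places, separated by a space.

A=(0,0), D=(9.00,0)
B = A + 2.00·(cos222°, sin222°) = (-1.4863, -1.3383)
|BD| = 10.5713
circle(B,7.00) ∩ circle(D,8.00): a=4.5762, h=5.2970
  candidates: C₊=(2.3825,4.4955) cross=55.997; C₋=(3.7237,-6.0133) cross=-55.997
  mode + wants cross > 0 → take C=(2.3825,4.4955) (cross=55.997)
ex = (C−B)/|BC| = (0.5527,0.8334); ey = (-0.8334,0.5527)
P = B + 3.07·ex + 3.08·ey = (-2.3564,2.9225)

-2.36 2.92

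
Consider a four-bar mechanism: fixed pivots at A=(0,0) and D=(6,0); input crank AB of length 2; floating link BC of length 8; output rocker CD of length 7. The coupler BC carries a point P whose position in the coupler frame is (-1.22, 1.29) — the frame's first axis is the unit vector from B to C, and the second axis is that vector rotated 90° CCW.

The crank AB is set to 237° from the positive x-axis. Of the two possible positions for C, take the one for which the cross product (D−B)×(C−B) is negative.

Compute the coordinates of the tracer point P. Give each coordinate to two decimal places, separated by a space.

A=(0,0), D=(6.00,0)
B = A + 2.00·(cos237°, sin237°) = (-1.0893, -1.6773)
|BD| = 7.2850
circle(B,8.00) ∩ circle(D,7.00): a=4.6720, h=6.4940
  candidates: C₊=(1.9620,5.7179) cross=47.309; C₋=(4.9524,-6.9212) cross=-47.309
  mode - wants cross < 0 → take C=(4.9524,-6.9212) (cross=-47.309)
ex = (C−B)/|BC| = (0.7552,-0.6555); ey = (0.6555,0.7552)
P = B + -1.22·ex + 1.29·ey = (-1.1651,0.0966)

-1.17 0.10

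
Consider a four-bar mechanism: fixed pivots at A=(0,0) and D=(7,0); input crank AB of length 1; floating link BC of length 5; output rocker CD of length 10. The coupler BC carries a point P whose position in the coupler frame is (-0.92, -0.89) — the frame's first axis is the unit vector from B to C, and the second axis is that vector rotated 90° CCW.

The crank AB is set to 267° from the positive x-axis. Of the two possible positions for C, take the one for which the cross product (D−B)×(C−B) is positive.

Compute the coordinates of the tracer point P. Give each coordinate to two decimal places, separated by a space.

1.17 -1.39

A=(0,0), D=(7.00,0)
B = A + 1.00·(cos267°, sin267°) = (-0.0523, -0.9986)
|BD| = 7.1227
circle(B,5.00) ∩ circle(D,10.00): a=-1.7035, h=4.7009
  candidates: C₊=(-2.3981,3.4170) cross=33.483; C₋=(-1.0800,-5.8919) cross=-33.483
  mode + wants cross > 0 → take C=(-2.3981,3.4170) (cross=33.483)
ex = (C−B)/|BC| = (-0.4692,0.8831); ey = (-0.8831,-0.4692)
P = B + -0.92·ex + -0.89·ey = (1.1653,-1.3935)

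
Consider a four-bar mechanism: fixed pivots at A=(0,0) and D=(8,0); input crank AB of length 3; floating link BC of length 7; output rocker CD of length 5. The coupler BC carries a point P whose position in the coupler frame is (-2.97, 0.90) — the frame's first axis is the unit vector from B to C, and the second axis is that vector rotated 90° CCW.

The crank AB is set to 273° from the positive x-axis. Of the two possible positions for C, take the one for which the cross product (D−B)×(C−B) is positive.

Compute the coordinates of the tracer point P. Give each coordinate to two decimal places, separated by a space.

-2.20 -5.01

A=(0,0), D=(8.00,0)
B = A + 3.00·(cos273°, sin273°) = (0.1570, -2.9959)
|BD| = 8.3957
circle(B,7.00) ∩ circle(D,5.00): a=5.6272, h=4.1635
  candidates: C₊=(3.9280,2.9015) cross=34.956; C₋=(6.8994,-4.8774) cross=-34.956
  mode + wants cross > 0 → take C=(3.9280,2.9015) (cross=34.956)
ex = (C−B)/|BC| = (0.5387,0.8425); ey = (-0.8425,0.5387)
P = B + -2.97·ex + 0.90·ey = (-2.2012,-5.0132)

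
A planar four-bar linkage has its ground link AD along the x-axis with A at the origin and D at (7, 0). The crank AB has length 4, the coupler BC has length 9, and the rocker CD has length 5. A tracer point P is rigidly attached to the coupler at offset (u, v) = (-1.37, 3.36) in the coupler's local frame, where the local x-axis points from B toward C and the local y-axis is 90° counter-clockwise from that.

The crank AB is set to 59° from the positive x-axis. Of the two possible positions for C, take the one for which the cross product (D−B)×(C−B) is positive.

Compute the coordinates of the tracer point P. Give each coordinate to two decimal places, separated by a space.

A=(0,0), D=(7.00,0)
B = A + 4.00·(cos59°, sin59°) = (2.0602, 3.4287)
|BD| = 6.0131
circle(B,9.00) ∩ circle(D,5.00): a=7.6630, h=4.7199
  candidates: C₊=(11.0467,2.9367) cross=28.382; C₋=(5.6641,-4.8182) cross=-28.382
  mode + wants cross > 0 → take C=(11.0467,2.9367) (cross=28.382)
ex = (C−B)/|BC| = (0.9985,-0.0547); ey = (0.0547,0.9985)
P = B + -1.37·ex + 3.36·ey = (0.8759,6.8585)

0.88 6.86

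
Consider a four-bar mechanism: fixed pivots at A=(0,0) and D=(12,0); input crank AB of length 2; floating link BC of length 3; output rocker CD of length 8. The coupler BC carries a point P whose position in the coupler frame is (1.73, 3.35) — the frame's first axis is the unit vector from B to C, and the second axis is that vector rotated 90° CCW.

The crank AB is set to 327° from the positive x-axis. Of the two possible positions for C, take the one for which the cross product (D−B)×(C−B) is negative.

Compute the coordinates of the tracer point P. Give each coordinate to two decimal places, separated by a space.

4.70 1.16

A=(0,0), D=(12.00,0)
B = A + 2.00·(cos327°, sin327°) = (1.6773, -1.0893)
|BD| = 10.3800
circle(B,3.00) ∩ circle(D,8.00): a=2.5407, h=1.5953
  candidates: C₊=(4.0366,0.7639) cross=16.559; C₋=(4.3714,-2.4092) cross=-16.559
  mode - wants cross < 0 → take C=(4.3714,-2.4092) (cross=-16.559)
ex = (C−B)/|BC| = (0.8980,-0.4400); ey = (0.4400,0.8980)
P = B + 1.73·ex + 3.35·ey = (4.7048,1.1579)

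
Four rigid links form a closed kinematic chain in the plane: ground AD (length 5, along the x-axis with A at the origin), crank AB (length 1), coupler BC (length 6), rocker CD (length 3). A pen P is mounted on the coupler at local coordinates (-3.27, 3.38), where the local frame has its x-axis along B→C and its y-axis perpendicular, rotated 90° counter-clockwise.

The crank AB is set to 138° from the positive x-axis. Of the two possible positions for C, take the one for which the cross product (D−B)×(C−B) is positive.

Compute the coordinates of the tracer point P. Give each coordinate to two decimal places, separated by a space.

A=(0,0), D=(5.00,0)
B = A + 1.00·(cos138°, sin138°) = (-0.7431, 0.6691)
|BD| = 5.7820
circle(B,6.00) ∩ circle(D,3.00): a=5.2258, h=2.9480
  candidates: C₊=(4.7887,2.9926) cross=17.045; C₋=(4.1064,-2.8638) cross=-17.045
  mode + wants cross > 0 → take C=(4.7887,2.9926) (cross=17.045)
ex = (C−B)/|BC| = (0.9220,0.3872); ey = (-0.3872,0.9220)
P = B + -3.27·ex + 3.38·ey = (-5.0669,2.5192)

-5.07 2.52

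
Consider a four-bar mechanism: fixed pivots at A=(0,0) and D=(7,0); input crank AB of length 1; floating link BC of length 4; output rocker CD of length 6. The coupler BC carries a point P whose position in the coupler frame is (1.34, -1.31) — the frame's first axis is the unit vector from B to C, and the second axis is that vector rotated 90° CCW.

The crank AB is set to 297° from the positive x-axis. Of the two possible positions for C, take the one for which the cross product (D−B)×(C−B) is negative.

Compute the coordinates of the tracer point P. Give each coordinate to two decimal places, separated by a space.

0.13 -2.74

A=(0,0), D=(7.00,0)
B = A + 1.00·(cos297°, sin297°) = (0.4540, -0.8910)
|BD| = 6.6064
circle(B,4.00) ∩ circle(D,6.00): a=1.7895, h=3.5774
  candidates: C₊=(1.7446,2.8950) cross=23.634; C₋=(2.7096,-4.1944) cross=-23.634
  mode - wants cross < 0 → take C=(2.7096,-4.1944) (cross=-23.634)
ex = (C−B)/|BC| = (0.5639,-0.8258); ey = (0.8258,0.5639)
P = B + 1.34·ex + -1.31·ey = (0.1278,-2.7363)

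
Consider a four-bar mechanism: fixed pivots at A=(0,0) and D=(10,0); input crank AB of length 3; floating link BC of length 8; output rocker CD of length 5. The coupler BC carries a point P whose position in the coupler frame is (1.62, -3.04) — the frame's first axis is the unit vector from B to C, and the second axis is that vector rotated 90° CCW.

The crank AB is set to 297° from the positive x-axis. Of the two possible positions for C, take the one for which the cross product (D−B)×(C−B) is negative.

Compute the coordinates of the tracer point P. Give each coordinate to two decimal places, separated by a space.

A=(0,0), D=(10.00,0)
B = A + 3.00·(cos297°, sin297°) = (1.3620, -2.6730)
|BD| = 9.0422
circle(B,8.00) ∩ circle(D,5.00): a=6.6776, h=4.4056
  candidates: C₊=(6.4388,3.5097) cross=39.836; C₋=(9.0435,-4.9077) cross=-39.836
  mode - wants cross < 0 → take C=(9.0435,-4.9077) (cross=-39.836)
ex = (C−B)/|BC| = (0.9602,-0.2793); ey = (0.2793,0.9602)
P = B + 1.62·ex + -3.04·ey = (2.0683,-6.0445)

2.07 -6.04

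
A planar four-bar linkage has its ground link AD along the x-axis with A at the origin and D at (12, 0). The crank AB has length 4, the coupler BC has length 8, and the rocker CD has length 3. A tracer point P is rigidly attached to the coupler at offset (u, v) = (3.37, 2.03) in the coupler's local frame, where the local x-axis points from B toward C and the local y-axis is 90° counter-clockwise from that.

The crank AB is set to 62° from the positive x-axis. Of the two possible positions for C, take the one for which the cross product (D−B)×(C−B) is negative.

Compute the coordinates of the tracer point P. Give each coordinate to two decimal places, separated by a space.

5.80 3.81

A=(0,0), D=(12.00,0)
B = A + 4.00·(cos62°, sin62°) = (1.8779, 3.5318)
|BD| = 10.7206
circle(B,8.00) ∩ circle(D,3.00): a=7.9254, h=1.0896
  candidates: C₊=(9.7199,1.9496) cross=11.681; C₋=(9.0019,-0.1080) cross=-11.681
  mode - wants cross < 0 → take C=(9.0019,-0.1080) (cross=-11.681)
ex = (C−B)/|BC| = (0.8905,-0.4550); ey = (0.4550,0.8905)
P = B + 3.37·ex + 2.03·ey = (5.8025,3.8063)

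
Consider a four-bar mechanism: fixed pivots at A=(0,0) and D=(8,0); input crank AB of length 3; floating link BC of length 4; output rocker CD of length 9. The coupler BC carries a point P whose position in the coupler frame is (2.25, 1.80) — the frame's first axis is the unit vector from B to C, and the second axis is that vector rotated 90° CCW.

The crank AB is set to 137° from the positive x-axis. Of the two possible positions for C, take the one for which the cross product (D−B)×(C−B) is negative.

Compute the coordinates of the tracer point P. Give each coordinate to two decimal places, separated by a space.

A=(0,0), D=(8.00,0)
B = A + 3.00·(cos137°, sin137°) = (-2.1941, 2.0460)
|BD| = 10.3974
circle(B,4.00) ∩ circle(D,9.00): a=2.0729, h=3.4210
  candidates: C₊=(0.5115,4.9922) cross=35.569; C₋=(-0.8349,-1.7160) cross=-35.569
  mode - wants cross < 0 → take C=(-0.8349,-1.7160) (cross=-35.569)
ex = (C−B)/|BC| = (0.3398,-0.9405); ey = (0.9405,0.3398)
P = B + 2.25·ex + 1.80·ey = (0.2634,0.5415)

0.26 0.54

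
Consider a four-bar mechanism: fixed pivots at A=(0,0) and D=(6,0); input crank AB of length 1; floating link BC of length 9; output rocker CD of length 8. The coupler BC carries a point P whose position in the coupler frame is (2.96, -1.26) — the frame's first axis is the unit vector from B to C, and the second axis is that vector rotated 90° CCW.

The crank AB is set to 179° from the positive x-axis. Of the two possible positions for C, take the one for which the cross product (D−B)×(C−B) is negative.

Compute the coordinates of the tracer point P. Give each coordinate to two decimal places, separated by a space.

-0.53 -3.17

A=(0,0), D=(6.00,0)
B = A + 1.00·(cos179°, sin179°) = (-0.9998, 0.0175)
|BD| = 6.9999
circle(B,9.00) ∩ circle(D,8.00): a=4.7142, h=7.6665
  candidates: C₊=(3.7335,7.6722) cross=53.665; C₋=(3.6953,-7.6608) cross=-53.665
  mode - wants cross < 0 → take C=(3.6953,-7.6608) (cross=-53.665)
ex = (C−B)/|BC| = (0.5217,-0.8531); ey = (0.8531,0.5217)
P = B + 2.96·ex + -1.26·ey = (-0.5306,-3.1652)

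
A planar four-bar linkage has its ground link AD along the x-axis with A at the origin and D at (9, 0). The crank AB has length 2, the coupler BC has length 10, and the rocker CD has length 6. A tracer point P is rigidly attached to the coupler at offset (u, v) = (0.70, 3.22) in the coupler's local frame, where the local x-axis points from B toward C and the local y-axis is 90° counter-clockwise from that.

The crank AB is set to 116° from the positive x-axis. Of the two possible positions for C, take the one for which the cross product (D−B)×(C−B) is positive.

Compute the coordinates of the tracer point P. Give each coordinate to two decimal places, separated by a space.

A=(0,0), D=(9.00,0)
B = A + 2.00·(cos116°, sin116°) = (-0.8767, 1.7976)
|BD| = 10.0390
circle(B,10.00) ∩ circle(D,6.00): a=8.2071, h=5.7135
  candidates: C₊=(8.2207,5.9492) cross=57.358; C₋=(6.1746,-5.2931) cross=-57.358
  mode + wants cross > 0 → take C=(8.2207,5.9492) (cross=57.358)
ex = (C−B)/|BC| = (0.9097,0.4152); ey = (-0.4152,0.9097)
P = B + 0.70·ex + 3.22·ey = (-1.5767,5.0176)

-1.58 5.02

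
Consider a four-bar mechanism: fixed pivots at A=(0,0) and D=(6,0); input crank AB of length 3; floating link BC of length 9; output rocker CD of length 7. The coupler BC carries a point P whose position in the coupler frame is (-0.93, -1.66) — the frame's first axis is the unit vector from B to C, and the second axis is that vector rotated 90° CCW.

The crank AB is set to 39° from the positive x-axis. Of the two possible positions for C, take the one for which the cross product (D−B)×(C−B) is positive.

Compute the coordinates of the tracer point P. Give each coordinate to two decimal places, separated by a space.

A=(0,0), D=(6.00,0)
B = A + 3.00·(cos39°, sin39°) = (2.3314, 1.8880)
|BD| = 4.1259
circle(B,9.00) ∩ circle(D,7.00): a=5.9409, h=6.7606
  candidates: C₊=(10.7075,5.1807) cross=27.893; C₋=(4.5203,-6.8418) cross=-27.893
  mode + wants cross > 0 → take C=(10.7075,5.1807) (cross=27.893)
ex = (C−B)/|BC| = (0.9307,0.3659); ey = (-0.3659,0.9307)
P = B + -0.93·ex + -1.66·ey = (2.0732,0.0028)

2.07 0.00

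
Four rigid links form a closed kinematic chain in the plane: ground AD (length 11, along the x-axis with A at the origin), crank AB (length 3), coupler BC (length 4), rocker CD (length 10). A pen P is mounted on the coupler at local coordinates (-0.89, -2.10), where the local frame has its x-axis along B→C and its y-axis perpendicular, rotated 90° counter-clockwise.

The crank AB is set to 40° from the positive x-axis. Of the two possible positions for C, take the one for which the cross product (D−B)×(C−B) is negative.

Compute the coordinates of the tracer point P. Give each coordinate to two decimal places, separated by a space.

0.53 3.37

A=(0,0), D=(11.00,0)
B = A + 3.00·(cos40°, sin40°) = (2.2981, 1.9284)
|BD| = 8.9130
circle(B,4.00) ∩ circle(D,10.00): a=-0.2557, h=3.9918
  candidates: C₊=(2.9121,5.8810) cross=35.579; C₋=(1.1848,-1.9136) cross=-35.579
  mode - wants cross < 0 → take C=(1.1848,-1.9136) (cross=-35.579)
ex = (C−B)/|BC| = (-0.2783,-0.9605); ey = (0.9605,-0.2783)
P = B + -0.89·ex + -2.10·ey = (0.5288,3.3677)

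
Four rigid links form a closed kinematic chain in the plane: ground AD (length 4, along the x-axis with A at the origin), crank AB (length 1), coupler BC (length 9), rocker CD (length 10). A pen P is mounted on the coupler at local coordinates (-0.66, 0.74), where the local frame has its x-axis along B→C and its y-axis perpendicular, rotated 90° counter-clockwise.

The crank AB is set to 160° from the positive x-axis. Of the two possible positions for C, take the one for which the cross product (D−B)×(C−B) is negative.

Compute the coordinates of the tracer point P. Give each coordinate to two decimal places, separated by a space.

A=(0,0), D=(4.00,0)
B = A + 1.00·(cos160°, sin160°) = (-0.9397, 0.3420)
|BD| = 4.9515
circle(B,9.00) ∩ circle(D,10.00): a=0.5572, h=8.9827
  candidates: C₊=(0.2366,9.2648) cross=44.478; C₋=(-1.0043,-8.6577) cross=-44.478
  mode - wants cross < 0 → take C=(-1.0043,-8.6577) (cross=-44.478)
ex = (C−B)/|BC| = (-0.0072,-1.0000); ey = (1.0000,-0.0072)
P = B + -0.66·ex + 0.74·ey = (-0.1950,0.9967)

-0.19 1.00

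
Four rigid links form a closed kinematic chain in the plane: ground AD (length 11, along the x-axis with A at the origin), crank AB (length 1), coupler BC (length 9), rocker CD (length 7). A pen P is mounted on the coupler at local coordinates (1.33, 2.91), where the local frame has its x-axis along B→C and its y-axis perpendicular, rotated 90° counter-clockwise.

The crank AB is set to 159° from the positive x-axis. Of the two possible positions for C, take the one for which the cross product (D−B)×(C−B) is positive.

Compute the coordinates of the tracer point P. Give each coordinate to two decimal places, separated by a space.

A=(0,0), D=(11.00,0)
B = A + 1.00·(cos159°, sin159°) = (-0.9336, 0.3584)
|BD| = 11.9390
circle(B,9.00) ∩ circle(D,7.00): a=7.3096, h=5.2506
  candidates: C₊=(6.5304,5.3872) cross=62.687; C₋=(6.2151,-5.1093) cross=-62.687
  mode + wants cross > 0 → take C=(6.5304,5.3872) (cross=62.687)
ex = (C−B)/|BC| = (0.8293,0.5588); ey = (-0.5588,0.8293)
P = B + 1.33·ex + 2.91·ey = (-1.4566,3.5149)

-1.46 3.51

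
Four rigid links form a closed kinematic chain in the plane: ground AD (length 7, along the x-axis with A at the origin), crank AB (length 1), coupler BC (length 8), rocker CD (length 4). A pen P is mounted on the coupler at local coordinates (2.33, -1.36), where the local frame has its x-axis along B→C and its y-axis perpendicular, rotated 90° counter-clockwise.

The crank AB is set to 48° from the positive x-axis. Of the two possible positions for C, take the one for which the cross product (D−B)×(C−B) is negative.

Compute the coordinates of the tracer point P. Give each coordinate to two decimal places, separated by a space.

1.74 -1.73

A=(0,0), D=(7.00,0)
B = A + 1.00·(cos48°, sin48°) = (0.6691, 0.7431)
|BD| = 6.3743
circle(B,8.00) ∩ circle(D,4.00): a=6.9523, h=3.9580
  candidates: C₊=(8.0354,3.8637) cross=25.230; C₋=(7.1125,-3.9984) cross=-25.230
  mode - wants cross < 0 → take C=(7.1125,-3.9984) (cross=-25.230)
ex = (C−B)/|BC| = (0.8054,-0.5927); ey = (0.5927,0.8054)
P = B + 2.33·ex + -1.36·ey = (1.7397,-1.7332)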